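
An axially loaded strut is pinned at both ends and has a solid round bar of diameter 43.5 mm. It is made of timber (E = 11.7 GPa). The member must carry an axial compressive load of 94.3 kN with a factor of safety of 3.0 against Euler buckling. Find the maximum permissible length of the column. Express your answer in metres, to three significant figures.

L_max ≈ 0.268 m

I = πd⁴/64 = π×43.5⁴/64 = 1.758×10^5 mm⁴
I = 1.758×10^-7 m⁴
Required critical load P_cr = n·P = 3.0 × 94.3 = 282.9 kN = 2.829×10^5 N
From P_cr = π²EI/(K·L)²:  L = (1/K)·√(π²EI/P_cr) = (1/1)·√(π²×1.17×10^10×1.758×10^-7/2.829×10^5)
L = 0.268 m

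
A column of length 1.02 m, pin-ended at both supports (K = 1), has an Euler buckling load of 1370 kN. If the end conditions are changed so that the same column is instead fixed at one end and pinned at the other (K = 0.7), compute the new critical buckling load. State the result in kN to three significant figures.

P_cr ≈ 2800 kN

P_cr ∝ 1/K², so P_cr,new = P_cr,old × (K_old/K_new)² = 1370 × (1/0.7)²
= 1370 × 2.041 = 2800 kN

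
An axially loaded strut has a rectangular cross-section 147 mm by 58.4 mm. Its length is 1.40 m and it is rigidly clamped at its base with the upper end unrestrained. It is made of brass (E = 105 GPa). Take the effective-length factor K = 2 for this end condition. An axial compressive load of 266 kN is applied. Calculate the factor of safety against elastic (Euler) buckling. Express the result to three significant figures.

n ≈ 1.21

Buckling occurs about the weak axis: I_min = h·b³/12 with b = 58.4 mm (the shorter side).
I_min = 147×58.4³/12 = 2.440×10^6 mm⁴
I = 2.440×10^6 mm⁴ = 2.440×10^-6 m⁴
Effective length L_e = K·L = 2 × 1.40 = 2.800 m
P_cr = π²EI / L_e² = π² × 105×10⁹ × 2.440×10^-6 / 2.800² = 3.225×10^5 N
Factor of safety n = P_cr / P = 322.51 / 266 = 1.21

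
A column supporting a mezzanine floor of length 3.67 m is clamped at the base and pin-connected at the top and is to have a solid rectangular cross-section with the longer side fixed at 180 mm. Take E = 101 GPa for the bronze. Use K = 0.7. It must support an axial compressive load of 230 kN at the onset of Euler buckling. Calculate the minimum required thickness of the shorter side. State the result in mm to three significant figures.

b ≈ 46.6 mm

L_e = K·L = 0.7 × 3.67 = 2.569 m
Required I = P_cr·L_e²/(π²E) = 2.300×10^5 × 2.569² / (π² × 1.01×10^11) = 1.523×10^-6 m⁴
I_req = 1.523×10^6 mm⁴
Rectangle, weak axis: I_min = h·b³/12 with h = 180 mm fixed  ⇒  b = (12I/h)^(1/3) = 46.6 mm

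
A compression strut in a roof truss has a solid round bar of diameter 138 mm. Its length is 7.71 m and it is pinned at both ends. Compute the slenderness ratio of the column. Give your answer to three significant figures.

λ ≈ 223

For a solid circle r = d/4 = 138/4 = 34.50 mm
L_e = K·L = 1 × 7.71 m = 7.710 m = 7710.0 mm
λ = L_e / r_min = 7710.0 / 34.50 = 223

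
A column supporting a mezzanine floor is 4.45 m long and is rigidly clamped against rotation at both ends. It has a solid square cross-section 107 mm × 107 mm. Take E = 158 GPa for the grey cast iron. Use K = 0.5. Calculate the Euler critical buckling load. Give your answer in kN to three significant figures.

I = a⁴/12 = 107⁴/12 = 1.092×10^7 mm⁴
I = 1.092×10^7 mm⁴ = 1.092×10^-5 m⁴
Effective length L_e = K·L = 0.5 × 4.45 = 2.225 m
P_cr = π²EI / L_e² = π² × 158×10⁹ × 1.092×10^-5 / 2.225² = 3.441×10^6 N

P_cr ≈ 3440 kN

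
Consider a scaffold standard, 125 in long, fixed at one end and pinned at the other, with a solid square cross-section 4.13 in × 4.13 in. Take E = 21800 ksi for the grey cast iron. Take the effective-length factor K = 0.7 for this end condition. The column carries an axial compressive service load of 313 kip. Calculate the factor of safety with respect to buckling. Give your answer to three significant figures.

n ≈ 2.18

I = a⁴/12 = 4.13⁴/12 = 24.24 in⁴
Effective length L_e = K·L = 0.7 × 125 = 87.50 in
P_cr = π²EI / L_e² = π² × 21800×10³ × 24.24 / 87.50² = 6.813×10^5 lb
Factor of safety n = P_cr / P = 681.33 / 313 = 2.18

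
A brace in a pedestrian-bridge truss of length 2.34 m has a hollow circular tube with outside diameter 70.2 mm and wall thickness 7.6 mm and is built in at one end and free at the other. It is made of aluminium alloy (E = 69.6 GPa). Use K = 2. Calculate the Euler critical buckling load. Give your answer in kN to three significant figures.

Inner diameter d_i = 70.2 − 2×7.6 = 55.00 mm
I = π(d_o⁴ − d_i⁴)/64 = π(70.2⁴ − 55.00⁴)/64 = 7.429×10^5 mm⁴
I = 7.429×10^5 mm⁴ = 7.429×10^-7 m⁴
Effective length L_e = K·L = 2 × 2.34 = 4.680 m
P_cr = π²EI / L_e² = π² × 69.6×10⁹ × 7.429×10^-7 / 4.680² = 2.330×10^4 N

P_cr ≈ 23.3 kN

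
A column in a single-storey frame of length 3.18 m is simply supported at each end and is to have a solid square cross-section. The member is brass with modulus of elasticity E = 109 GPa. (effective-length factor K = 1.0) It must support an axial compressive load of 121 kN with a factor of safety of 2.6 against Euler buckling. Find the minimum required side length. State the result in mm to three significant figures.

a ≈ 77.2 mm

Required P_cr = n·P = 2.6 × 121 = 314.6 kN
L_e = K·L = 1 × 3.18 = 3.180 m
Required I = P_cr·L_e²/(π²E) = 3.146×10^5 × 3.180² / (π² × 1.09×10^11) = 2.957×10^-6 m⁴
I_req = 2.957×10^6 mm⁴
Solid square: I = a⁴/12  ⇒  a = (12I)^(1/4) = (12×2.957×10^6)^(1/4) = 77.2 mm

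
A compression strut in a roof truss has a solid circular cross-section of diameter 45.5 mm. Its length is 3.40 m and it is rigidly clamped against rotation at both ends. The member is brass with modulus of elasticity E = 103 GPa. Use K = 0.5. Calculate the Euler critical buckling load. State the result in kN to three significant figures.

I = πd⁴/64 = π×45.5⁴/64 = 2.104×10^5 mm⁴
I = 2.104×10^5 mm⁴ = 2.104×10^-7 m⁴
Effective length L_e = K·L = 0.5 × 3.40 = 1.700 m
P_cr = π²EI / L_e² = π² × 103×10⁹ × 2.104×10^-7 / 1.700² = 7.400×10^4 N

P_cr ≈ 74.0 kN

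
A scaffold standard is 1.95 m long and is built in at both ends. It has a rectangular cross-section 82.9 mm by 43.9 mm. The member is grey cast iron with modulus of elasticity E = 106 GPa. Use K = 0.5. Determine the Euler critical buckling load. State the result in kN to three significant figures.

P_cr ≈ 643 kN

Buckling occurs about the weak axis: I_min = h·b³/12 with b = 43.9 mm (the shorter side).
I_min = 82.9×43.9³/12 = 5.845×10^5 mm⁴
I = 5.845×10^5 mm⁴ = 5.845×10^-7 m⁴
Effective length L_e = K·L = 0.5 × 1.95 = 0.9750 m
P_cr = π²EI / L_e² = π² × 106×10⁹ × 5.845×10^-7 / 0.9750² = 6.432×10^5 N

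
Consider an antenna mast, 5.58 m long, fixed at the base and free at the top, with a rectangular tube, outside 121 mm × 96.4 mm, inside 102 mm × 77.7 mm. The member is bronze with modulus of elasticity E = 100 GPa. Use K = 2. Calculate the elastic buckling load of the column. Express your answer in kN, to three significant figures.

P_cr ≈ 40.0 kN

Weak-axis I_min = (h_o·b_o³ − h_i·b_i³)/12 with b_o = 96.4, b_i = 77.70 mm (shorter outer/inner sides).
I_min = (121×96.4³ − 102.0×77.70³)/12 = 5.046×10^6 mm⁴
I = 5.046×10^6 mm⁴ = 5.046×10^-6 m⁴
Effective length L_e = K·L = 2 × 5.58 = 11.16 m
P_cr = π²EI / L_e² = π² × 100×10⁹ × 5.046×10^-6 / 11.16² = 3.998×10^4 N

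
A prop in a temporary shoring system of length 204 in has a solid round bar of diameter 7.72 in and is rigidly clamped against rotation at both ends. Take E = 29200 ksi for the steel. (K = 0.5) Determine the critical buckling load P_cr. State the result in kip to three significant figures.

I = πd⁴/64 = π×7.72⁴/64 = 174.4 in⁴
Effective length L_e = K·L = 0.5 × 204 = 102.0 in
P_cr = π²EI / L_e² = π² × 29200×10³ × 174.4 / 102.0² = 4.830×10^6 lb

P_cr ≈ 4830 kip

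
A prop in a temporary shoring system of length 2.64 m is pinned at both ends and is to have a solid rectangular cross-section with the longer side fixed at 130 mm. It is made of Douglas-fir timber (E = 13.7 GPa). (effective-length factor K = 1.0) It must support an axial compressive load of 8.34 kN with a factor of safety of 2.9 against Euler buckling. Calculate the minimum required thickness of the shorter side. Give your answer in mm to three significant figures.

b ≈ 48.6 mm

Required P_cr = n·P = 2.9 × 8.34 = 24.19 kN
L_e = K·L = 1 × 2.64 = 2.640 m
Required I = P_cr·L_e²/(π²E) = 2.419×10^4 × 2.640² / (π² × 1.37×10^10) = 1.247×10^-6 m⁴
I_req = 1.247×10^6 mm⁴
Rectangle, weak axis: I_min = h·b³/12 with h = 130 mm fixed  ⇒  b = (12I/h)^(1/3) = 48.6 mm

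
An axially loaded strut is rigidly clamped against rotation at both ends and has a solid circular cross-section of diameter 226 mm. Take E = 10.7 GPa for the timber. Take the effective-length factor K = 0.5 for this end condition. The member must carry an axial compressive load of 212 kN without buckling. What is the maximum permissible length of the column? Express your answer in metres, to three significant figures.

I = πd⁴/64 = π×226⁴/64 = 1.281×10^8 mm⁴
I = 1.281×10^-4 m⁴
At the buckling limit P_cr = P = 2.120×10^5 N
From P_cr = π²EI/(K·L)²:  L = (1/K)·√(π²EI/P_cr) = (1/0.5)·√(π²×1.07×10^10×1.281×10^-4/2.120×10^5)
L = 16.0 m

L_max ≈ 16.0 m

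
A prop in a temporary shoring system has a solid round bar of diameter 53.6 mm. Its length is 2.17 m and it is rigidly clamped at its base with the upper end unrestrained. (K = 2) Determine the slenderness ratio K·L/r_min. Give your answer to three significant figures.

For a solid circle r = d/4 = 53.6/4 = 13.40 mm
L_e = K·L = 2 × 2.17 m = 4.340 m = 4340.0 mm
λ = L_e / r_min = 4340.0 / 13.40 = 324

λ ≈ 324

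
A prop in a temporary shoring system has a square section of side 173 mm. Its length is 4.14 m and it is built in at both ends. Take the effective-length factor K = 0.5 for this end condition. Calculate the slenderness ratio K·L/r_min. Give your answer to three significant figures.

λ ≈ 41.4

I = a⁴/12 = 173⁴/12 = 7.465×10^7 mm⁴
A = 2.993×10^4 mm²;  r_min = √(I/A) = √(7.465×10^7/2.993×10^4) = 49.94 mm
L_e = K·L = 0.5 × 4.14 m = 2.070 m = 2070.0 mm
λ = L_e / r_min = 2070.0 / 49.94 = 41.4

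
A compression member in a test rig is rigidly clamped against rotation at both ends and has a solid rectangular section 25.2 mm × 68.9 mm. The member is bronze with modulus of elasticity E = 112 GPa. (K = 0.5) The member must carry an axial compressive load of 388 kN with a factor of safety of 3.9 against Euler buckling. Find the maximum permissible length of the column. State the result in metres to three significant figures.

Buckling occurs about the weak axis: I_min = h·b³/12 with b = 25.2 mm (the shorter side).
I_min = 68.9×25.2³/12 = 9.188×10^4 mm⁴
I = 9.188×10^-8 m⁴
Required critical load P_cr = n·P = 3.9 × 388 = 1513 kN = 1.513×10^6 N
From P_cr = π²EI/(K·L)²:  L = (1/K)·√(π²EI/P_cr) = (1/0.5)·√(π²×1.12×10^11×9.188×10^-8/1.513×10^6)
L = 0.518 m

L_max ≈ 0.518 m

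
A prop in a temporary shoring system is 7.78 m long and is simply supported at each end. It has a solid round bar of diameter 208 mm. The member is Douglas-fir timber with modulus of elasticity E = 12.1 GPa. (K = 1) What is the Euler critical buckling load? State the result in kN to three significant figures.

P_cr ≈ 181 kN

I = πd⁴/64 = π×208⁴/64 = 9.188×10^7 mm⁴
I = 9.188×10^7 mm⁴ = 9.188×10^-5 m⁴
Effective length L_e = K·L = 1 × 7.78 = 7.780 m
P_cr = π²EI / L_e² = π² × 12.1×10⁹ × 9.188×10^-5 / 7.780² = 1.813×10^5 N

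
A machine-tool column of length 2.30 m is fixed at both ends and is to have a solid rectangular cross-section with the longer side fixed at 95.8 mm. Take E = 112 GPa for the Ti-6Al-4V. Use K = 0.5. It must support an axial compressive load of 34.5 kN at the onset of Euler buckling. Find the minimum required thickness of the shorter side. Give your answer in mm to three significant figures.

b ≈ 17.3 mm

L_e = K·L = 0.5 × 2.30 = 1.150 m
Required I = P_cr·L_e²/(π²E) = 3.450×10^4 × 1.150² / (π² × 1.12×10^11) = 4.128×10^-8 m⁴
I_req = 4.128×10^4 mm⁴
Rectangle, weak axis: I_min = h·b³/12 with h = 95.8 mm fixed  ⇒  b = (12I/h)^(1/3) = 17.3 mm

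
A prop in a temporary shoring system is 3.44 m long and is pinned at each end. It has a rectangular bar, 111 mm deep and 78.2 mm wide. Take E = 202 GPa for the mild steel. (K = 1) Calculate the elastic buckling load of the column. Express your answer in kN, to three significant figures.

P_cr ≈ 745 kN

Buckling occurs about the weak axis: I_min = h·b³/12 with b = 78.2 mm (the shorter side).
I_min = 111×78.2³/12 = 4.423×10^6 mm⁴
I = 4.423×10^6 mm⁴ = 4.423×10^-6 m⁴
Effective length L_e = K·L = 1 × 3.44 = 3.440 m
P_cr = π²EI / L_e² = π² × 202×10⁹ × 4.423×10^-6 / 3.440² = 7.452×10^5 N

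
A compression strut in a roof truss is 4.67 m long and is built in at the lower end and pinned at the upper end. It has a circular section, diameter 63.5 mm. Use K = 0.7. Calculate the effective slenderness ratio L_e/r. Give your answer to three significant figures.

λ ≈ 206

I = πd⁴/64 = π×63.5⁴/64 = 7.981×10^5 mm⁴
A = 3.167×10^3 mm²;  r_min = √(I/A) = √(7.981×10^5/3.167×10^3) = 15.88 mm
L_e = K·L = 0.7 × 4.67 m = 3.269 m = 3269.0 mm
λ = L_e / r_min = 3269.0 / 15.88 = 206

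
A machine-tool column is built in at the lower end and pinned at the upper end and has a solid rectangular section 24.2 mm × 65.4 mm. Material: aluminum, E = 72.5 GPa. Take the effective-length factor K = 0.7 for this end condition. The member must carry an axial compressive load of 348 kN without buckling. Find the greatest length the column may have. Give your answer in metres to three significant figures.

L_max ≈ 0.569 m

Buckling occurs about the weak axis: I_min = h·b³/12 with b = 24.2 mm (the shorter side).
I_min = 65.4×24.2³/12 = 7.724×10^4 mm⁴
I = 7.724×10^-8 m⁴
At the buckling limit P_cr = P = 3.480×10^5 N
From P_cr = π²EI/(K·L)²:  L = (1/K)·√(π²EI/P_cr) = (1/0.7)·√(π²×7.25×10^10×7.724×10^-8/3.480×10^5)
L = 0.569 m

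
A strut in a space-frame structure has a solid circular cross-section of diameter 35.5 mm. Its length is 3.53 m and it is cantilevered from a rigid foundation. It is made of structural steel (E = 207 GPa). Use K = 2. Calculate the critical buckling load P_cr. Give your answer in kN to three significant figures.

I = πd⁴/64 = π×35.5⁴/64 = 7.796×10^4 mm⁴
I = 7.796×10^4 mm⁴ = 7.796×10^-8 m⁴
Effective length L_e = K·L = 2 × 3.53 = 7.060 m
P_cr = π²EI / L_e² = π² × 207×10⁹ × 7.796×10^-8 / 7.060² = 3.196×10^3 N

P_cr ≈ 3.20 kN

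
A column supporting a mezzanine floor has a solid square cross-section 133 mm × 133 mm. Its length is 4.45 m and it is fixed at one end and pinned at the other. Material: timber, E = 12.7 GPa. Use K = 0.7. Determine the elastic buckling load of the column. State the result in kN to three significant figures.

I = a⁴/12 = 133⁴/12 = 2.608×10^7 mm⁴
I = 2.608×10^7 mm⁴ = 2.608×10^-5 m⁴
Effective length L_e = K·L = 0.7 × 4.45 = 3.115 m
P_cr = π²EI / L_e² = π² × 12.7×10⁹ × 2.608×10^-5 / 3.115² = 3.368×10^5 N

P_cr ≈ 337 kN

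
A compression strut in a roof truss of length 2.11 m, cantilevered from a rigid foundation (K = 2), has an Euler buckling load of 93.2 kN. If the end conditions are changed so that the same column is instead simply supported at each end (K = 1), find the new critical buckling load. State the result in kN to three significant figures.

P_cr ∝ 1/K², so P_cr,new = P_cr,old × (K_old/K_new)² = 93.2 × (2/1)²
= 93.2 × 4.000 = 373 kN

P_cr ≈ 373 kN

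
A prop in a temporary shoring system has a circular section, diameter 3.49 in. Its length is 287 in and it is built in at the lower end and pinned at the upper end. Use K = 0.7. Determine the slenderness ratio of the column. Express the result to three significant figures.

λ ≈ 230

I = πd⁴/64 = π×3.49⁴/64 = 7.282 in⁴
A = 9.566 in²;  r_min = √(I/A) = √(7.282/9.566) = 0.8725 in
L_e = K·L = 0.7 × 287 = 200.9 in
λ = L_e / r_min = 200.90 / 0.8725 = 230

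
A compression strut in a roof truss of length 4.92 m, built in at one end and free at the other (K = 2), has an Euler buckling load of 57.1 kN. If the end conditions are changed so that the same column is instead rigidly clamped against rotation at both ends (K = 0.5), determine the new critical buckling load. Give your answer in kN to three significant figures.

P_cr ≈ 914 kN

P_cr ∝ 1/K², so P_cr,new = P_cr,old × (K_old/K_new)² = 57.1 × (2/0.5)²
= 57.1 × 16.00 = 914 kN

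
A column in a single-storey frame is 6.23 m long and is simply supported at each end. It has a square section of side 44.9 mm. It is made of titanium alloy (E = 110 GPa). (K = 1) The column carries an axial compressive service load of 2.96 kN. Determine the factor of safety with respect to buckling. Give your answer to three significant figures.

I = a⁴/12 = 44.9⁴/12 = 3.387×10^5 mm⁴
I = 3.387×10^5 mm⁴ = 3.387×10^-7 m⁴
Effective length L_e = K·L = 1 × 6.23 = 6.230 m
P_cr = π²EI / L_e² = π² × 110×10⁹ × 3.387×10^-7 / 6.230² = 9.474×10^3 N
Factor of safety n = P_cr / P = 9.4737 / 2.96 = 3.20

n ≈ 3.20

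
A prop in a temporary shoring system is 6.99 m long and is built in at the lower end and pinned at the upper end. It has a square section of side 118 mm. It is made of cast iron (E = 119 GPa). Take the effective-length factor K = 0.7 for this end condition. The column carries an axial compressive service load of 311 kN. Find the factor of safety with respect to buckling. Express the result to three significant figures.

n ≈ 2.55

I = a⁴/12 = 118⁴/12 = 1.616×10^7 mm⁴
I = 1.616×10^7 mm⁴ = 1.616×10^-5 m⁴
Effective length L_e = K·L = 0.7 × 6.99 = 4.893 m
P_cr = π²EI / L_e² = π² × 119×10⁹ × 1.616×10^-5 / 4.893² = 7.926×10^5 N
Factor of safety n = P_cr / P = 792.58 / 311 = 2.55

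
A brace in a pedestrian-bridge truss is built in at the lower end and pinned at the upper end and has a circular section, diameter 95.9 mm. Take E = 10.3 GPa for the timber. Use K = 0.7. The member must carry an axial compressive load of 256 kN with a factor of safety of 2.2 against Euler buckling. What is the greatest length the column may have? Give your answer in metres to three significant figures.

L_max ≈ 1.24 m

I = πd⁴/64 = π×95.9⁴/64 = 4.152×10^6 mm⁴
I = 4.152×10^-6 m⁴
Required critical load P_cr = n·P = 2.2 × 256 = 563.2 kN = 5.632×10^5 N
From P_cr = π²EI/(K·L)²:  L = (1/K)·√(π²EI/P_cr) = (1/0.7)·√(π²×1.03×10^10×4.152×10^-6/5.632×10^5)
L = 1.24 m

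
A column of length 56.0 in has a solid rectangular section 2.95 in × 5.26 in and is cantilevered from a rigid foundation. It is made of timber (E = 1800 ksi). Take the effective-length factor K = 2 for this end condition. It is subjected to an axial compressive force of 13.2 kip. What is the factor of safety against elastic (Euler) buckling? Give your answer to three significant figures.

n ≈ 1.21

Buckling occurs about the weak axis: I_min = h·b³/12 with b = 2.95 in (the shorter side).
I_min = 5.26×2.95³/12 = 11.25 in⁴
Effective length L_e = K·L = 2 × 56.0 = 112.0 in
P_cr = π²EI / L_e² = π² × 1800×10³ × 11.25 / 112.0² = 1.594×10^4 lb
Factor of safety n = P_cr / P = 15.937 / 13.2 = 1.21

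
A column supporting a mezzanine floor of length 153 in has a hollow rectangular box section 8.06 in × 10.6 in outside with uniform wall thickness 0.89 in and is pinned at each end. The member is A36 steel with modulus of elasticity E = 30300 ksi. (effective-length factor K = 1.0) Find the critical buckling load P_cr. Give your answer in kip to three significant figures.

P_cr ≈ 3580 kip

Inner dimensions: h_i = 10.6 − 2×0.89 = 8.820 in, b_i = 8.06 − 2×0.89 = 6.280 in
Weak-axis I_min = (h_o·b_o³ − h_i·b_i³)/12 with b_o = 8.06, b_i = 6.280 in (shorter outer/inner sides).
I_min = (10.6×8.06³ − 8.820×6.280³)/12 = 280.5 in⁴
Effective length L_e = K·L = 1 × 153 = 153.0 in
P_cr = π²EI / L_e² = π² × 30300×10³ × 280.5 / 153.0² = 3.583×10^6 lb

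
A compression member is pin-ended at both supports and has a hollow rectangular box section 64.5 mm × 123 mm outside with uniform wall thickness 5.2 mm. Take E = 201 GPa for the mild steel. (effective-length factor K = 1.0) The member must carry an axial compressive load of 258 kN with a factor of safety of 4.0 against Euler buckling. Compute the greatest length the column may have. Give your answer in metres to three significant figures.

L_max ≈ 1.56 m

Inner dimensions: h_i = 123 − 2×5.2 = 112.6 mm, b_i = 64.5 − 2×5.2 = 54.10 mm
Weak-axis I_min = (h_o·b_o³ − h_i·b_i³)/12 with b_o = 64.5, b_i = 54.10 mm (shorter outer/inner sides).
I_min = (123×64.5³ − 112.6×54.10³)/12 = 1.265×10^6 mm⁴
I = 1.265×10^-6 m⁴
Required critical load P_cr = n·P = 4.0 × 258 = 1032 kN = 1.032×10^6 N
From P_cr = π²EI/(K·L)²:  L = (1/K)·√(π²EI/P_cr) = (1/1)·√(π²×2.01×10^11×1.265×10^-6/1.032×10^6)
L = 1.56 m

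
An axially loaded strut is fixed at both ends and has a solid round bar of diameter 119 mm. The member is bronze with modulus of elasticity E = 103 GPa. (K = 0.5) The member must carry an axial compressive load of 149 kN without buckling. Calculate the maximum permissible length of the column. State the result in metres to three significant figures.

I = πd⁴/64 = π×119⁴/64 = 9.844×10^6 mm⁴
I = 9.844×10^-6 m⁴
At the buckling limit P_cr = P = 1.490×10^5 N
From P_cr = π²EI/(K·L)²:  L = (1/K)·√(π²EI/P_cr) = (1/0.5)·√(π²×1.03×10^11×9.844×10^-6/1.490×10^5)
L = 16.4 m

L_max ≈ 16.4 m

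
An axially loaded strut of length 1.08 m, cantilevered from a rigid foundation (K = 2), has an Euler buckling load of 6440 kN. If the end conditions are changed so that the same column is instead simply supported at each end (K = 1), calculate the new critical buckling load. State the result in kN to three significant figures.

P_cr ∝ 1/K², so P_cr,new = P_cr,old × (K_old/K_new)² = 6440 × (2/1)²
= 6440 × 4.000 = 25800 kN

P_cr ≈ 25800 kN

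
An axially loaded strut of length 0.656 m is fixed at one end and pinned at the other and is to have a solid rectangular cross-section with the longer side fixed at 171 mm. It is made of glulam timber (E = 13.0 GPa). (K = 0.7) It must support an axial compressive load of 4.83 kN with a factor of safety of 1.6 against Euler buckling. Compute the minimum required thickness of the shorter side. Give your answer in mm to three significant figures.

Required P_cr = n·P = 1.6 × 4.83 = 7.728 kN
L_e = K·L = 0.7 × 0.656 = 0.4592 m
Required I = P_cr·L_e²/(π²E) = 7.728×10^3 × 0.4592² / (π² × 1.30×10^10) = 1.270×10^-8 m⁴
I_req = 1.270×10^4 mm⁴
Rectangle, weak axis: I_min = h·b³/12 with h = 171 mm fixed  ⇒  b = (12I/h)^(1/3) = 9.62 mm

b ≈ 9.62 mm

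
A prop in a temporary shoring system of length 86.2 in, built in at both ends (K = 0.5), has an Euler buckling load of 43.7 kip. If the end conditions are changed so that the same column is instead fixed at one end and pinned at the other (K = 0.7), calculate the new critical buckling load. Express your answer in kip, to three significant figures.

P_cr ∝ 1/K², so P_cr,new = P_cr,old × (K_old/K_new)² = 43.7 × (0.5/0.7)²
= 43.7 × 0.5102 = 22.3 kip

P_cr ≈ 22.3 kip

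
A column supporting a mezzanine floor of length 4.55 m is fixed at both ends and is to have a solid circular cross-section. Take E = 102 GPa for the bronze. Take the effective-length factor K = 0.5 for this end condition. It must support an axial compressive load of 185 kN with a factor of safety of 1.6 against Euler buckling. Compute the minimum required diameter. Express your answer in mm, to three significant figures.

Required P_cr = n·P = 1.6 × 185 = 296.0 kN
L_e = K·L = 0.5 × 4.55 = 2.275 m
Required I = P_cr·L_e²/(π²E) = 2.960×10^5 × 2.275² / (π² × 1.02×10^11) = 1.522×10^-6 m⁴
I_req = 1.522×10^6 mm⁴
Solid circle: I = πd⁴/64  ⇒  d = (64I/π)^(1/4) = (64×1.522×10^6/π)^(1/4) = 74.6 mm

d ≈ 74.6 mm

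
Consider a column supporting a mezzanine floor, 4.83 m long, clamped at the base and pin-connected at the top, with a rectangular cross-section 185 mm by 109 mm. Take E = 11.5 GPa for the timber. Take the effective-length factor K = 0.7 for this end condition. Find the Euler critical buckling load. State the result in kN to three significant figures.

Buckling occurs about the weak axis: I_min = h·b³/12 with b = 109 mm (the shorter side).
I_min = 185×109³/12 = 1.997×10^7 mm⁴
I = 1.997×10^7 mm⁴ = 1.997×10^-5 m⁴
Effective length L_e = K·L = 0.7 × 4.83 = 3.381 m
P_cr = π²EI / L_e² = π² × 11.5×10⁹ × 1.997×10^-5 / 3.381² = 1.982×10^5 N

P_cr ≈ 198 kN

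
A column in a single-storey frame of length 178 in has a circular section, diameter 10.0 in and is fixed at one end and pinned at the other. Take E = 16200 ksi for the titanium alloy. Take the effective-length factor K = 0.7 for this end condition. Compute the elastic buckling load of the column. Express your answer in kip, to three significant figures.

P_cr ≈ 5060 kip

I = πd⁴/64 = π×10.0⁴/64 = 490.9 in⁴
Effective length L_e = K·L = 0.7 × 178 = 124.6 in
P_cr = π²EI / L_e² = π² × 16200×10³ × 490.9 / 124.6² = 5.055×10^6 lb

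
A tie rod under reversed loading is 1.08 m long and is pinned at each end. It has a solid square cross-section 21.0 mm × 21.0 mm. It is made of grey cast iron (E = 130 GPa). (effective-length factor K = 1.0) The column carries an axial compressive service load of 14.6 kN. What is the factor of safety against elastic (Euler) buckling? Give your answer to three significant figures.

n ≈ 1.22

I = a⁴/12 = 21.0⁴/12 = 1.621×10^4 mm⁴
I = 1.621×10^4 mm⁴ = 1.621×10^-8 m⁴
Effective length L_e = K·L = 1 × 1.08 = 1.080 m
P_cr = π²EI / L_e² = π² × 130×10⁹ × 1.621×10^-8 / 1.080² = 1.783×10^4 N
Factor of safety n = P_cr / P = 17.828 / 14.6 = 1.22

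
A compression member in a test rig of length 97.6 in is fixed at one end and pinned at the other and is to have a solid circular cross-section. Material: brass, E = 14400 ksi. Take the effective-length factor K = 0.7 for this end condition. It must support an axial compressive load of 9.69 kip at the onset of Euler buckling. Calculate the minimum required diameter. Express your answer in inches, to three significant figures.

L_e = K·L = 0.7 × 97.6 = 68.32 in
Required I = P_cr·L_e²/(π²E) = 9.690×10^3 × 68.32² / (π² × 1.44×10^7) = 0.3182 in⁴
Solid circle: I = πd⁴/64  ⇒  d = (64I/π)^(1/4) = (64×0.3182/π)^(1/4) = 1.60 in

d ≈ 1.60 in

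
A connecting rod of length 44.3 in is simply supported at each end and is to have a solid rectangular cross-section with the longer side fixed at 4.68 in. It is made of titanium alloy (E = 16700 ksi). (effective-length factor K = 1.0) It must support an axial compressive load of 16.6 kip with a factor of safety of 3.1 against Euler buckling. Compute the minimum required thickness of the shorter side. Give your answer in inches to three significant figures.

b ≈ 1.16 in

Required P_cr = n·P = 3.1 × 16.6 = 51.46 kip
L_e = K·L = 1 × 44.3 = 44.30 in
Required I = P_cr·L_e²/(π²E) = 5.146×10^4 × 44.30² / (π² × 1.67×10^7) = 0.6127 in⁴
Rectangle, weak axis: I_min = h·b³/12 with h = 4.68 in fixed  ⇒  b = (12I/h)^(1/3) = 1.16 in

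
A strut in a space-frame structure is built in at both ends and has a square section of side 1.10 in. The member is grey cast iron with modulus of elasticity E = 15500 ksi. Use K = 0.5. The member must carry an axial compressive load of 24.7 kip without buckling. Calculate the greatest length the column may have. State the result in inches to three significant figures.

I = a⁴/12 = 1.10⁴/12 = 0.1220 in⁴
At the buckling limit P_cr = P = 2.470×10^4 lb
From P_cr = π²EI/(K·L)²:  L = (1/K)·√(π²EI/P_cr) = (1/0.5)·√(π²×1.55×10^7×0.1220/2.470×10^4)
L = 55.0 in

L_max ≈ 55.0 in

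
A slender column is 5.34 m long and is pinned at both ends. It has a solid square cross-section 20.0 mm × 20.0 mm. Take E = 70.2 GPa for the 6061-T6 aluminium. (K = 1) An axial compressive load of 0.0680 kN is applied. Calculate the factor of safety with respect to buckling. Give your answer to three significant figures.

I = a⁴/12 = 20.0⁴/12 = 1.333×10^4 mm⁴
I = 1.333×10^4 mm⁴ = 1.333×10^-8 m⁴
Effective length L_e = K·L = 1 × 5.34 = 5.340 m
P_cr = π²EI / L_e² = π² × 70.2×10⁹ × 1.333×10^-8 / 5.340² = 324.0 N
Factor of safety n = P_cr / P = 0.32396 / 0.0680 = 4.76

n ≈ 4.76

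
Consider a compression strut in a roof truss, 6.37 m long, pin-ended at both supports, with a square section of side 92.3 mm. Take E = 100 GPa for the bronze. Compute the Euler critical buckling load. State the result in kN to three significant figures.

I = a⁴/12 = 92.3⁴/12 = 6.048×10^6 mm⁴
I = 6.048×10^6 mm⁴ = 6.048×10^-6 m⁴
Effective length L_e = K·L = 1 × 6.37 = 6.370 m
P_cr = π²EI / L_e² = π² × 100×10⁹ × 6.048×10^-6 / 6.370² = 1.471×10^5 N

P_cr ≈ 147 kN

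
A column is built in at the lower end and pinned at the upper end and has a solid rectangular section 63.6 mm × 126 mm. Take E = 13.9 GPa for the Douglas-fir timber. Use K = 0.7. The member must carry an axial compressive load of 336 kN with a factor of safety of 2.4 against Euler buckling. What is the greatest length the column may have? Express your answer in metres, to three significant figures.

Buckling occurs about the weak axis: I_min = h·b³/12 with b = 63.6 mm (the shorter side).
I_min = 126×63.6³/12 = 2.701×10^6 mm⁴
I = 2.701×10^-6 m⁴
Required critical load P_cr = n·P = 2.4 × 336 = 806.4 kN = 8.064×10^5 N
From P_cr = π²EI/(K·L)²:  L = (1/K)·√(π²EI/P_cr) = (1/0.7)·√(π²×1.39×10^10×2.701×10^-6/8.064×10^5)
L = 0.968 m

L_max ≈ 0.968 m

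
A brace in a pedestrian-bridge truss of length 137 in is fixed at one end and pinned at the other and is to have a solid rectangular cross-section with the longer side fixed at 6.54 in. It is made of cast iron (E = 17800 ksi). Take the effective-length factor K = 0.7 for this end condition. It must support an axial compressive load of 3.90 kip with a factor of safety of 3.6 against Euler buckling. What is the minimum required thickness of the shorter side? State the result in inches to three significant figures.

b ≈ 1.10 in

Required P_cr = n·P = 3.6 × 3.90 = 14.04 kip
L_e = K·L = 0.7 × 137 = 95.90 in
Required I = P_cr·L_e²/(π²E) = 1.404×10^4 × 95.90² / (π² × 1.78×10^7) = 0.7350 in⁴
Rectangle, weak axis: I_min = h·b³/12 with h = 6.54 in fixed  ⇒  b = (12I/h)^(1/3) = 1.10 in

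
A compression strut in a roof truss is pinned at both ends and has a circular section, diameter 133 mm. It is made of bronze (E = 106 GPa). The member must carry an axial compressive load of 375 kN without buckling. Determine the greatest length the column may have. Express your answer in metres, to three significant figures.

I = πd⁴/64 = π×133⁴/64 = 1.536×10^7 mm⁴
I = 1.536×10^-5 m⁴
At the buckling limit P_cr = P = 3.750×10^5 N
From P_cr = π²EI/(K·L)²:  L = (1/K)·√(π²EI/P_cr) = (1/1)·√(π²×1.06×10^11×1.536×10^-5/3.750×10^5)
L = 6.55 m

L_max ≈ 6.55 m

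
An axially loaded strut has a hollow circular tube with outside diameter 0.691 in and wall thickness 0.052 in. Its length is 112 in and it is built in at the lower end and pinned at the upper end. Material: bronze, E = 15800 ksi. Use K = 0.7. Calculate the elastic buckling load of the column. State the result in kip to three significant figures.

P_cr ≈ 0.136 kip

Inner diameter d_i = 0.691 − 2×0.052 = 0.5870 in
I = π(d_o⁴ − d_i⁴)/64 = π(0.691⁴ − 0.5870⁴)/64 = 5.363×10^-3 in⁴
Effective length L_e = K·L = 0.7 × 112 = 78.40 in
P_cr = π²EI / L_e² = π² × 15800×10³ × 5.363×10^-3 / 78.40² = 136.1 lb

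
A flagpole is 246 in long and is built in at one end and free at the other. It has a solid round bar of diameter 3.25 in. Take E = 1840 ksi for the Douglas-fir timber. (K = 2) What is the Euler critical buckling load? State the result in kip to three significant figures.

P_cr ≈ 0.411 kip

I = πd⁴/64 = π×3.25⁴/64 = 5.477 in⁴
Effective length L_e = K·L = 2 × 246 = 492.0 in
P_cr = π²EI / L_e² = π² × 1840×10³ × 5.477 / 492.0² = 410.9 lb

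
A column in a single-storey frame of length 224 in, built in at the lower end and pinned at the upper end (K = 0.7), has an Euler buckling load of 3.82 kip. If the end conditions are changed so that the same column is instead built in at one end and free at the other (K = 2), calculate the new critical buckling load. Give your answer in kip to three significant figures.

P_cr ≈ 0.468 kip

P_cr ∝ 1/K², so P_cr,new = P_cr,old × (K_old/K_new)² = 3.82 × (0.7/2)²
= 3.82 × 0.1225 = 0.468 kip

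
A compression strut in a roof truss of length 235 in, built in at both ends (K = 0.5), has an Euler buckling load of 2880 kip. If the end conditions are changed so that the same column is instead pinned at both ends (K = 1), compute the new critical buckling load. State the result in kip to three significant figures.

P_cr ∝ 1/K², so P_cr,new = P_cr,old × (K_old/K_new)² = 2880 × (0.5/1)²
= 2880 × 0.2500 = 720 kip

P_cr ≈ 720 kip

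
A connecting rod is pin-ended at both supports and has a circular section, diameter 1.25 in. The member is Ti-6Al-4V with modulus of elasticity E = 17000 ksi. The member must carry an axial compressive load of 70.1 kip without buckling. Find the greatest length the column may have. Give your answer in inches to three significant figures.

I = πd⁴/64 = π×1.25⁴/64 = 0.1198 in⁴
At the buckling limit P_cr = P = 7.010×10^4 lb
From P_cr = π²EI/(K·L)²:  L = (1/K)·√(π²EI/P_cr) = (1/1)·√(π²×1.70×10^7×0.1198/7.010×10^4)
L = 16.9 in

L_max ≈ 16.9 in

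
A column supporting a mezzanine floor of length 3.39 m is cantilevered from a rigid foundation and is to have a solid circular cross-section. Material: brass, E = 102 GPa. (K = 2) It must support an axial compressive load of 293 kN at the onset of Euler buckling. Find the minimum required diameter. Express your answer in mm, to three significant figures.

L_e = K·L = 2 × 3.39 = 6.780 m
Required I = P_cr·L_e²/(π²E) = 2.930×10^5 × 6.780² / (π² × 1.02×10^11) = 1.338×10^-5 m⁴
I_req = 1.338×10^7 mm⁴
Solid circle: I = πd⁴/64  ⇒  d = (64I/π)^(1/4) = (64×1.338×10^7/π)^(1/4) = 128 mm

d ≈ 128 mm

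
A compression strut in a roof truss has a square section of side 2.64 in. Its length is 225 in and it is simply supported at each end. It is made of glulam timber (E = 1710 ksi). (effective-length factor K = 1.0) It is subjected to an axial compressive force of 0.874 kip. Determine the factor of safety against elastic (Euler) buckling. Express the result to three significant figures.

n ≈ 1.54

I = a⁴/12 = 2.64⁴/12 = 4.048 in⁴
Effective length L_e = K·L = 1 × 225 = 225.0 in
P_cr = π²EI / L_e² = π² × 1710×10³ × 4.048 / 225.0² = 1.349×10^3 lb
Factor of safety n = P_cr / P = 1.3495 / 0.874 = 1.54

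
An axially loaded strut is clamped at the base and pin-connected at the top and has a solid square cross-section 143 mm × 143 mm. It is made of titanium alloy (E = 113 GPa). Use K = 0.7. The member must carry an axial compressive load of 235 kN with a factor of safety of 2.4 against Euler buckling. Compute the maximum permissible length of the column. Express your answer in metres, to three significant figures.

I = a⁴/12 = 143⁴/12 = 3.485×10^7 mm⁴
I = 3.485×10^-5 m⁴
Required critical load P_cr = n·P = 2.4 × 235 = 564.0 kN = 5.640×10^5 N
From P_cr = π²EI/(K·L)²:  L = (1/K)·√(π²EI/P_cr) = (1/0.7)·√(π²×1.13×10^11×3.485×10^-5/5.640×10^5)
L = 11.9 m

L_max ≈ 11.9 m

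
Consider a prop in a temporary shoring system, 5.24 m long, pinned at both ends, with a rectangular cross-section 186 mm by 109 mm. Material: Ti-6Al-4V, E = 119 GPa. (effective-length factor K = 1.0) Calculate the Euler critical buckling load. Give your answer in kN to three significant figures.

Buckling occurs about the weak axis: I_min = h·b³/12 with b = 109 mm (the shorter side).
I_min = 186×109³/12 = 2.007×10^7 mm⁴
I = 2.007×10^7 mm⁴ = 2.007×10^-5 m⁴
Effective length L_e = K·L = 1 × 5.24 = 5.240 m
P_cr = π²EI / L_e² = π² × 119×10⁹ × 2.007×10^-5 / 5.240² = 8.586×10^5 N

P_cr ≈ 859 kN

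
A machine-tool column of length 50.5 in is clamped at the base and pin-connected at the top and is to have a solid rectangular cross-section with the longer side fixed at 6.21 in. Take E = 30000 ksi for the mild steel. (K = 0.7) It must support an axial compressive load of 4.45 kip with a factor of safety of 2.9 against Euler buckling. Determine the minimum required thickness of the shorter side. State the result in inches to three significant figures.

Required P_cr = n·P = 2.9 × 4.45 = 12.90 kip
L_e = K·L = 0.7 × 50.5 = 35.35 in
Required I = P_cr·L_e²/(π²E) = 1.290×10^4 × 35.35² / (π² × 3.00×10^7) = 5.446×10^-2 in⁴
Rectangle, weak axis: I_min = h·b³/12 with h = 6.21 in fixed  ⇒  b = (12I/h)^(1/3) = 0.472 in

b ≈ 0.472 in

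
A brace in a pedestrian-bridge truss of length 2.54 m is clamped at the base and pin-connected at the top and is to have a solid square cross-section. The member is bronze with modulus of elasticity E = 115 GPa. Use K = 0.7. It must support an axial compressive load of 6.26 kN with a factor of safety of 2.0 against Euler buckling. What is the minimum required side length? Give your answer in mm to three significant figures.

a ≈ 25.4 mm

Required P_cr = n·P = 2.0 × 6.26 = 12.52 kN
L_e = K·L = 0.7 × 2.54 = 1.778 m
Required I = P_cr·L_e²/(π²E) = 1.252×10^4 × 1.778² / (π² × 1.15×10^11) = 3.487×10^-8 m⁴
I_req = 3.487×10^4 mm⁴
Solid square: I = a⁴/12  ⇒  a = (12I)^(1/4) = (12×3.487×10^4)^(1/4) = 25.4 mm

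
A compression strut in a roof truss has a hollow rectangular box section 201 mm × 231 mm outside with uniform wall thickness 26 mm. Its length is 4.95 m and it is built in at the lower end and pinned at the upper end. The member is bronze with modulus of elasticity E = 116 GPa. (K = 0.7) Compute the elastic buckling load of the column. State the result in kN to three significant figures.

P_cr ≈ 10200 kN

Inner dimensions: h_i = 231 − 2×26 = 179.0 mm, b_i = 201 − 2×26 = 149.0 mm
Weak-axis I_min = (h_o·b_o³ − h_i·b_i³)/12 with b_o = 201, b_i = 149.0 mm (shorter outer/inner sides).
I_min = (231×201³ − 179.0×149.0³)/12 = 1.070×10^8 mm⁴
I = 1.070×10^8 mm⁴ = 1.070×10^-4 m⁴
Effective length L_e = K·L = 0.7 × 4.95 = 3.465 m
P_cr = π²EI / L_e² = π² × 116×10⁹ × 1.070×10^-4 / 3.465² = 1.020×10^7 N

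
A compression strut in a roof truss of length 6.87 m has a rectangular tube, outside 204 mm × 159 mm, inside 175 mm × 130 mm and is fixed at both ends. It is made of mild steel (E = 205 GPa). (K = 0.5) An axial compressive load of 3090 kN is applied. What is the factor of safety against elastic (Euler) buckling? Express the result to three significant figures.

Weak-axis I_min = (h_o·b_o³ − h_i·b_i³)/12 with b_o = 159, b_i = 130.0 mm (shorter outer/inner sides).
I_min = (204×159³ − 175.0×130.0³)/12 = 3.629×10^7 mm⁴
I = 3.629×10^7 mm⁴ = 3.629×10^-5 m⁴
Effective length L_e = K·L = 0.5 × 6.87 = 3.435 m
P_cr = π²EI / L_e² = π² × 205×10⁹ × 3.629×10^-5 / 3.435² = 6.224×10^6 N
Factor of safety n = P_cr / P = 6223.7 / 3090 = 2.01

n ≈ 2.01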